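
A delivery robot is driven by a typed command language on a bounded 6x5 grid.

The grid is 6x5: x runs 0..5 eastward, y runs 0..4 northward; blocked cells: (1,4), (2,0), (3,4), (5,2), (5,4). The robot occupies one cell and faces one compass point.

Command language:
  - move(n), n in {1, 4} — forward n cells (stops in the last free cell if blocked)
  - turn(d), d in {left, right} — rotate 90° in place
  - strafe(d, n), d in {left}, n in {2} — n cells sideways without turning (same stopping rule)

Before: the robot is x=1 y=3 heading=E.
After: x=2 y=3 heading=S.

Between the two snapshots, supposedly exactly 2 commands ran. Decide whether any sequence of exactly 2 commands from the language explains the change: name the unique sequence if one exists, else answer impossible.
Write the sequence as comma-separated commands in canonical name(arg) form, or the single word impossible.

move(1), turn(right)

key: cell and facing (now S) both changed — the 2 commands mix motion and turning
from: x=1 y=3 heading=E
t=1 move(1) ⇒ x=2 y=3 heading=E
t=2 turn(right) ⇒ x=2 y=3 heading=S
all 25 alternatives checked — unique.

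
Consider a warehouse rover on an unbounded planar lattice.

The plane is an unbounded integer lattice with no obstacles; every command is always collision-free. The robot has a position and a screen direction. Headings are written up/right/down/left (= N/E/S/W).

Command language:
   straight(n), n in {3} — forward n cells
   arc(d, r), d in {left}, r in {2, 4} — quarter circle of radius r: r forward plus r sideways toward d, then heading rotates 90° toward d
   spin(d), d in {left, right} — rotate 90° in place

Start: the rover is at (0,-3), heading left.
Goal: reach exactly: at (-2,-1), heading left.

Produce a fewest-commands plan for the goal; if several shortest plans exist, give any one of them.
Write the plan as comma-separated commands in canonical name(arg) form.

spin(right), arc(left, 2)

t0: at (0,-3), heading left
[1] after spin(right): at (0,-3), heading up
[2] after arc(left, 2): at (-2,-1), heading left
shorter routes all fall short; 2 is best.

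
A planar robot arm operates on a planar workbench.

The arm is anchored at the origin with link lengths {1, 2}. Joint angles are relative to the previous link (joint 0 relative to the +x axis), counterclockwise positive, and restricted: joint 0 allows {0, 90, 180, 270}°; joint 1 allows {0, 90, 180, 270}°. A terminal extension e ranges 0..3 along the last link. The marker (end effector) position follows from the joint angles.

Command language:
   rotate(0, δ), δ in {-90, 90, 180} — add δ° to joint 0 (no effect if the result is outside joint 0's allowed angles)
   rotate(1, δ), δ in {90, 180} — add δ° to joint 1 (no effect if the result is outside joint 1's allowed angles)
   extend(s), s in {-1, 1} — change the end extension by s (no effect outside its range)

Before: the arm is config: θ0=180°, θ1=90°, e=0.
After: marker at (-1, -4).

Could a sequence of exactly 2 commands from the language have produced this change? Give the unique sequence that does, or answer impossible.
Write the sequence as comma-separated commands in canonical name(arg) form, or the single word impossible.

t0: config: θ0=180°, θ1=90°, e=0
[1] after extend(1): config: θ0=180°, θ1=90°, e=1
[2] after extend(1): config: θ0=180°, θ1=90°, e=2
no other 2-command option fits: unique.

extend(1), extend(1)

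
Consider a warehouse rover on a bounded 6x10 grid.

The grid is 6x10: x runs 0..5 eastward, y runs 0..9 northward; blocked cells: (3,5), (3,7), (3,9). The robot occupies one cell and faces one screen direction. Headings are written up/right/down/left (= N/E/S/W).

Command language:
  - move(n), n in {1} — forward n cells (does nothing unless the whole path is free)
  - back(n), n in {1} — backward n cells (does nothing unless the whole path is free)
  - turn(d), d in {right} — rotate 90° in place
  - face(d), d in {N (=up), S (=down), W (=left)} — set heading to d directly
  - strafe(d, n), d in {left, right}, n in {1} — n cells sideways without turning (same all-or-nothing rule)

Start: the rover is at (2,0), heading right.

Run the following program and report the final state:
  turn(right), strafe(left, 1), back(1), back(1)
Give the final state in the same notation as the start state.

at (3,2), heading down

t0: at (2,0), heading right
step 1 (turn(right)): at (2,0), heading down
step 2 (strafe(left, 1)): at (3,0), heading down
step 3 (back(1)): at (3,1), heading down
step 4 (back(1)): at (3,2), heading down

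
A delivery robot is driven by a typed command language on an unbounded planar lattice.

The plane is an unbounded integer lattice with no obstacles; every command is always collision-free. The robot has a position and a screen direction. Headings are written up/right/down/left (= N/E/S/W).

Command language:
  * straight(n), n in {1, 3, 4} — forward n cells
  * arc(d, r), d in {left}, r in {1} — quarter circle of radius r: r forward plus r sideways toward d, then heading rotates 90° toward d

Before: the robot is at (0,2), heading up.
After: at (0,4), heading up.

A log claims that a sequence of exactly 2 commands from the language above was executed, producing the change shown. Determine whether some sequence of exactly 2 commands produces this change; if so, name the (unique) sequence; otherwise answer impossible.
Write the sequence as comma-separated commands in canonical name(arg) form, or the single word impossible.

key: heading stays N — no command in the sequence turns
start: at (0,2), heading up
1. straight(1) → at (0,3), heading up
2. straight(1) → at (0,4), heading up
all 16 alternatives checked — unique.

straight(1), straight(1)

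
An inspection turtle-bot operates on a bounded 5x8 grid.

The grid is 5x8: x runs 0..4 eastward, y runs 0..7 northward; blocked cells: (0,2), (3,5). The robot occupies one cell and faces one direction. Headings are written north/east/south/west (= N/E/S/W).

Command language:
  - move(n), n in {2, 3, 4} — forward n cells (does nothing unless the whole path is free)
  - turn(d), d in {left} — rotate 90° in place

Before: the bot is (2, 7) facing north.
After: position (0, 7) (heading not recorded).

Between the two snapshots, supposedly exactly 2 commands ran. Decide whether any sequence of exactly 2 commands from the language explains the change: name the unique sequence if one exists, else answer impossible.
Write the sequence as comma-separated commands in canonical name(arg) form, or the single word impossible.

turn(left), move(2)

key: order matters: swapping turn(left) and move(2) lands elsewhere
t0: (2, 7) facing north
[1] after turn(left): (2, 7) facing west
[2] after move(2): (0, 7) facing west
all 16 alternatives checked — unique.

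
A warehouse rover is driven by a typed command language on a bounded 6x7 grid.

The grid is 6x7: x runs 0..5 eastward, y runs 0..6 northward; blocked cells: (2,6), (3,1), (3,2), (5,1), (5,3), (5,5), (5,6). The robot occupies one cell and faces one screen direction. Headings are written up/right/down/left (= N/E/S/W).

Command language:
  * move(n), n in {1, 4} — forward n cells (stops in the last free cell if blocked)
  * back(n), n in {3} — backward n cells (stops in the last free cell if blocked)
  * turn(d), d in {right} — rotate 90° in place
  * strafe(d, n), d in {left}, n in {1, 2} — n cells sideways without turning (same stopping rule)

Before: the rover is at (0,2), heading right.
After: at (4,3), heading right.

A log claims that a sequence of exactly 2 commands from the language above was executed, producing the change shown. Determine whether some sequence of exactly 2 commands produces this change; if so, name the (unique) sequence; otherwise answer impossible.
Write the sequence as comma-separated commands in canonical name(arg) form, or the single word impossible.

strafe(left, 1), move(4)

key: running move(4) before strafe(left, 1) would end elsewhere — order is forced
initial: at (0,2), heading right
t=1 strafe(left, 1) ⇒ at (0,3), heading right
t=2 move(4) ⇒ at (4,3), heading right
no rival 2-sequence matches.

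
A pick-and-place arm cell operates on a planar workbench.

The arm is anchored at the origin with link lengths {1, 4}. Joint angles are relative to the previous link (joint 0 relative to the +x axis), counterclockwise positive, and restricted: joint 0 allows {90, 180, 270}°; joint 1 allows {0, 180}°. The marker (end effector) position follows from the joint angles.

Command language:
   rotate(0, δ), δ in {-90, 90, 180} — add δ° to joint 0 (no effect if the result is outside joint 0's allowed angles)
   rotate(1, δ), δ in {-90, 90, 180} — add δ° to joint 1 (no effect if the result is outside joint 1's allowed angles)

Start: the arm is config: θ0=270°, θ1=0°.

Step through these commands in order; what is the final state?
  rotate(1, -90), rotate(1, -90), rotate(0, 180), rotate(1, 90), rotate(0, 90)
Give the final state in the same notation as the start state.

config: θ0=180°, θ1=0°

from: config: θ0=270°, θ1=0°
[1] after rotate(1, -90): config: θ0=270°, θ1=0°
[2] after rotate(1, -90): config: θ0=270°, θ1=0°
[3] after rotate(0, 180): config: θ0=90°, θ1=0°
[4] after rotate(1, 90): config: θ0=90°, θ1=0°
[5] after rotate(0, 90): config: θ0=180°, θ1=0°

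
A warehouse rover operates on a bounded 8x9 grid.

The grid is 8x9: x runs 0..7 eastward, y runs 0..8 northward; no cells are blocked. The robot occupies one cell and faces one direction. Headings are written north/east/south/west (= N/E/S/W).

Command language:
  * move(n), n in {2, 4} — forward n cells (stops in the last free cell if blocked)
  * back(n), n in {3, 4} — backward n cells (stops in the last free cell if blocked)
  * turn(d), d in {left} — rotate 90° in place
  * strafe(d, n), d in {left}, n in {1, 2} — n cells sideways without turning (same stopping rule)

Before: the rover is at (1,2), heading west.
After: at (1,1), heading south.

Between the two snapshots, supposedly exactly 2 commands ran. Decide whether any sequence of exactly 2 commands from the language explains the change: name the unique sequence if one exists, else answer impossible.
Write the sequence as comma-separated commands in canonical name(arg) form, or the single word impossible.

strafe(left, 1), turn(left)

key: cell and facing (now S) both changed — the 2 commands mix motion and turning
begin: at (1,2), heading west
1. strafe(left, 1) → at (1,1), heading west
2. turn(left) → at (1,1), heading south
no rival 2-sequence matches.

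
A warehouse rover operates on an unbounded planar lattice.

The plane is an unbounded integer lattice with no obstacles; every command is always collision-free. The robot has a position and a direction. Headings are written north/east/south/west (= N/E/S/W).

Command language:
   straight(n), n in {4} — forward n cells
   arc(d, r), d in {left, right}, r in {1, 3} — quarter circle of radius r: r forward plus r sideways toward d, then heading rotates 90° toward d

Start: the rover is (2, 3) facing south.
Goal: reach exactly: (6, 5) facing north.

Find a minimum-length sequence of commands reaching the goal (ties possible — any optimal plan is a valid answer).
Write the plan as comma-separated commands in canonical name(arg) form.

arc(left, 1), arc(left, 3)

from: (2, 3) facing south
t=1 arc(left, 1) ⇒ (3, 2) facing east
t=2 arc(left, 3) ⇒ (6, 5) facing north
no 1-step plan works, so 2 is optimal.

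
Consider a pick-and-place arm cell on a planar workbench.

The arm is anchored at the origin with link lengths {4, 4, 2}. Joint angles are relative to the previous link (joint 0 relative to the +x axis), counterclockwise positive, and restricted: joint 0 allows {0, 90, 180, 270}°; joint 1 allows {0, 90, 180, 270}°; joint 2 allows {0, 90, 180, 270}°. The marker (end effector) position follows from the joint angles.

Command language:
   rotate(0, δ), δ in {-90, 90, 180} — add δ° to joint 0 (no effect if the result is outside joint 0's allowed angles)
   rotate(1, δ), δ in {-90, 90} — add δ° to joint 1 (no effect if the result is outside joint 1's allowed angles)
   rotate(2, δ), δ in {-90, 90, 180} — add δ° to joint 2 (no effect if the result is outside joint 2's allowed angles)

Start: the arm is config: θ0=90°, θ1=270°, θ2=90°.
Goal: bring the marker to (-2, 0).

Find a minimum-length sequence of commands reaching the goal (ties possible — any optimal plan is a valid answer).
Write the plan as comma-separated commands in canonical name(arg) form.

t0: config: θ0=90°, θ1=270°, θ2=90°
step 1 (rotate(1, -90)): config: θ0=90°, θ1=180°, θ2=90°
step 2 (rotate(0, 180)): config: θ0=270°, θ1=180°, θ2=90°
no 1-step plan works, so 2 is optimal.

rotate(1, -90), rotate(0, 180)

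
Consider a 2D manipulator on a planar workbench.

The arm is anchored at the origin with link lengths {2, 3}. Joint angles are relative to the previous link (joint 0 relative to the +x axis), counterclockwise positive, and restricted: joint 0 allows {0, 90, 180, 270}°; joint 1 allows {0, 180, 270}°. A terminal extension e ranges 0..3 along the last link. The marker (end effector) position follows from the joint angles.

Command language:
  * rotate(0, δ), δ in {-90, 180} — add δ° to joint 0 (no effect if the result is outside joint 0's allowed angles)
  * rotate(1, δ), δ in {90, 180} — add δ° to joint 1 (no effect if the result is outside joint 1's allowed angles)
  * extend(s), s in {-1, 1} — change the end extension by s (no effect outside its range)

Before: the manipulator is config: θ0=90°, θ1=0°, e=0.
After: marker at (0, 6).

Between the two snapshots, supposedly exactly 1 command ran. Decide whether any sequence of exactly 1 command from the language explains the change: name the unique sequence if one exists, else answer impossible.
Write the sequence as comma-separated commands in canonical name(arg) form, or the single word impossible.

extend(1)

begin: config: θ0=90°, θ1=0°, e=0
step 1 (extend(1)): config: θ0=90°, θ1=0°, e=1
no other 1-command option fits: unique.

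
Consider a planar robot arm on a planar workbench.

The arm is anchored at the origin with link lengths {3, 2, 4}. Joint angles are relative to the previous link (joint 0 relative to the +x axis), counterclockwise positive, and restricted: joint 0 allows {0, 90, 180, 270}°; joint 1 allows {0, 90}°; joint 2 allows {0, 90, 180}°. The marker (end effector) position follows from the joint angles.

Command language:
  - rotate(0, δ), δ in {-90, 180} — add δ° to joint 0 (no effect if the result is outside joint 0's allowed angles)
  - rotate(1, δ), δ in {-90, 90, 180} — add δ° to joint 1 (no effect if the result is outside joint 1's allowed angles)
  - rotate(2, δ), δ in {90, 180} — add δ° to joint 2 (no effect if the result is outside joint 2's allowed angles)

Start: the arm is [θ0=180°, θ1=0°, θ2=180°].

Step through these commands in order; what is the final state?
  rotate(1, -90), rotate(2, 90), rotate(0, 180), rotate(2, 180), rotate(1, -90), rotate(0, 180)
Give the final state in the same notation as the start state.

t0: [θ0=180°, θ1=0°, θ2=180°]
t=1 rotate(1, -90) ⇒ [θ0=180°, θ1=0°, θ2=180°]
t=2 rotate(2, 90) ⇒ [θ0=180°, θ1=0°, θ2=180°]
t=3 rotate(0, 180) ⇒ [θ0=0°, θ1=0°, θ2=180°]
t=4 rotate(2, 180) ⇒ [θ0=0°, θ1=0°, θ2=0°]
t=5 rotate(1, -90) ⇒ [θ0=0°, θ1=0°, θ2=0°]
t=6 rotate(0, 180) ⇒ [θ0=180°, θ1=0°, θ2=0°]

[θ0=180°, θ1=0°, θ2=0°]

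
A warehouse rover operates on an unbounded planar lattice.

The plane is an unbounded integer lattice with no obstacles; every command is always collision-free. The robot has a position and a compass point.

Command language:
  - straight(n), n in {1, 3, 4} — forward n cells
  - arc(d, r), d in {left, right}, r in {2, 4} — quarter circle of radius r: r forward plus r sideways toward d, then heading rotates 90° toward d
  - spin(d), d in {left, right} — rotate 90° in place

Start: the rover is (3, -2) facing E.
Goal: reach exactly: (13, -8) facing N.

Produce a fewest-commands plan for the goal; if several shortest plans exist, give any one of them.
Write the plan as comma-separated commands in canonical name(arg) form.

from: (3, -2) facing E
[1] after arc(right, 4): (7, -6) facing S
[2] after arc(left, 4): (11, -10) facing E
[3] after arc(left, 2): (13, -8) facing N
minimal: 3 command(s), checked below 3.

arc(right, 4), arc(left, 4), arc(left, 2)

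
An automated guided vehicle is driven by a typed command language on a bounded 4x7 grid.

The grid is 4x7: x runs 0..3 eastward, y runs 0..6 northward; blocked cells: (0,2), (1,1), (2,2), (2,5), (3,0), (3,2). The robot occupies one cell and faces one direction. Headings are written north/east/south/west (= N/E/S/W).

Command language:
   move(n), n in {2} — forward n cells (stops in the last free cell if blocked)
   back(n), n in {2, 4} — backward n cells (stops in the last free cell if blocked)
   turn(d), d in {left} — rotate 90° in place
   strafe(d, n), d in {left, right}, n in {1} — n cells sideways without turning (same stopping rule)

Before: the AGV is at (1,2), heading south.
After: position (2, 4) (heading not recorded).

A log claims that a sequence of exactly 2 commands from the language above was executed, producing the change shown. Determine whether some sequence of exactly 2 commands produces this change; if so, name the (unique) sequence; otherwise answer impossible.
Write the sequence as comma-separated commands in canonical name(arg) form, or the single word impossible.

back(2), strafe(left, 1)

key: running strafe(left, 1) before back(2) would end elsewhere — order is forced
initial: at (1,2), heading south
1. back(2) → at (1,4), heading south
2. strafe(left, 1) → at (2,4), heading south
uniquely the one of 36 2-step routes that fits.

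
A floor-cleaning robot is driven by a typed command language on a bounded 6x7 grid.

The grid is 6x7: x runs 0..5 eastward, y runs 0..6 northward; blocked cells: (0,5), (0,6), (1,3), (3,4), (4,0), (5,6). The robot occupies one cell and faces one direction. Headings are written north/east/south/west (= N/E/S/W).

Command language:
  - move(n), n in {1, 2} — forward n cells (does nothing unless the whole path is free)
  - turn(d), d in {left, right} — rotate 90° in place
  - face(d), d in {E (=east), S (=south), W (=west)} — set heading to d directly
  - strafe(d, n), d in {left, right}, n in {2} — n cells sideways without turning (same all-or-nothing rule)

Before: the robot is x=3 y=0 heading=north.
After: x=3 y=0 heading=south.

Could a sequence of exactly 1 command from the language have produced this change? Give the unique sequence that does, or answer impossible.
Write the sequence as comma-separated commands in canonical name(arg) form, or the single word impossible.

key: (3,0) unchanged — the single command moves nothing
start: x=3 y=0 heading=north
t=1 face(S) ⇒ x=3 y=0 heading=south
no other 1-command option fits: unique.

face(S)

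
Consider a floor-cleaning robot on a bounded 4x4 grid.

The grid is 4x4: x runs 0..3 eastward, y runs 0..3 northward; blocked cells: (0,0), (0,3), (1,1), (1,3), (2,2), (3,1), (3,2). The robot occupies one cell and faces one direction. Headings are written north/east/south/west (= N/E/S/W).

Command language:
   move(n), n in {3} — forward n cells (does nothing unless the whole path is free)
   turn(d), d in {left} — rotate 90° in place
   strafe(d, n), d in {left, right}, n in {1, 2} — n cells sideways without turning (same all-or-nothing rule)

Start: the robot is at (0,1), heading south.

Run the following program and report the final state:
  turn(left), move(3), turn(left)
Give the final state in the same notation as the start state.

initial: at (0,1), heading south
step 1 (turn(left)): at (0,1), heading east
step 2 (move(3)): at (0,1), heading east
step 3 (turn(left)): at (0,1), heading north

at (0,1), heading north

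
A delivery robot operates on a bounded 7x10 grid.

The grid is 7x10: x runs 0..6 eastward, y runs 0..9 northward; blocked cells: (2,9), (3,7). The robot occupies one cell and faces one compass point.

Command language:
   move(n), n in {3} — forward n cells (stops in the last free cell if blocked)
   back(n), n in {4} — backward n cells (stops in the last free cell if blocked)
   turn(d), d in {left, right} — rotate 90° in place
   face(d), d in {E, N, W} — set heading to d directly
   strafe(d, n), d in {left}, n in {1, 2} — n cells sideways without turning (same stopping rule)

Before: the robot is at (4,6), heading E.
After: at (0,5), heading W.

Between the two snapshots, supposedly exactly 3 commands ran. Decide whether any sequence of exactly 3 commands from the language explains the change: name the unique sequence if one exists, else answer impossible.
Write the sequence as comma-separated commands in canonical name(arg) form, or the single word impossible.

key: running strafe(left, 1) before back(4) would end elsewhere — order is forced
initial: at (4,6), heading E
1. back(4) → at (0,6), heading E
2. face(W) → at (0,6), heading W
3. strafe(left, 1) → at (0,5), heading W
uniquely the one of 729 3-step routes that fits.

back(4), face(W), strafe(left, 1)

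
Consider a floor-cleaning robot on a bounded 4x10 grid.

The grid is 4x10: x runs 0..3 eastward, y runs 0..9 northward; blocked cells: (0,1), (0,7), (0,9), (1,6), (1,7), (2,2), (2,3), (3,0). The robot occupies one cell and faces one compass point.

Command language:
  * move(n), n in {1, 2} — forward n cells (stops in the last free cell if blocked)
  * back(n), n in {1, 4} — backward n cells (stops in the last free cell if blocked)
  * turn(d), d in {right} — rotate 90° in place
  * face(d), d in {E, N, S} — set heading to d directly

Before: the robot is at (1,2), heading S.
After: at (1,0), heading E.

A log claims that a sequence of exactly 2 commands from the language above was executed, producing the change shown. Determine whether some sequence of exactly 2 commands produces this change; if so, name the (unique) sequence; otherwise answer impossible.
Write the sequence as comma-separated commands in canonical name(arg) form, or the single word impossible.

key: cell and facing (now E) both changed — the 2 commands mix motion and turning
from: at (1,2), heading S
1. move(2) → at (1,0), heading S
2. face(E) → at (1,0), heading E
uniquely the one of 64 2-step routes that fits.

move(2), face(E)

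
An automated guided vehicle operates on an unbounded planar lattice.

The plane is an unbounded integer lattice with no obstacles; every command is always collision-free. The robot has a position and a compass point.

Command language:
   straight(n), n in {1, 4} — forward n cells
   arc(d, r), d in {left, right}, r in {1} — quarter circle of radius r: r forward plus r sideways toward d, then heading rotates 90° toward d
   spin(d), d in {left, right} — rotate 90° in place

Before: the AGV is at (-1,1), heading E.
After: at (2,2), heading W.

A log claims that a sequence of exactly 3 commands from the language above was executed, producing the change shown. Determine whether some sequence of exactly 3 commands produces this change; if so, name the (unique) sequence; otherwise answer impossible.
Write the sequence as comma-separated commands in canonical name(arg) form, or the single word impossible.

key: cell and facing (now W) both changed — the 3 commands mix motion and turning
t0: at (-1,1), heading E
step 1 (straight(4)): at (3,1), heading E
step 2 (spin(left)): at (3,1), heading N
step 3 (arc(left, 1)): at (2,2), heading W
no rival 3-sequence matches.

straight(4), spin(left), arc(left, 1)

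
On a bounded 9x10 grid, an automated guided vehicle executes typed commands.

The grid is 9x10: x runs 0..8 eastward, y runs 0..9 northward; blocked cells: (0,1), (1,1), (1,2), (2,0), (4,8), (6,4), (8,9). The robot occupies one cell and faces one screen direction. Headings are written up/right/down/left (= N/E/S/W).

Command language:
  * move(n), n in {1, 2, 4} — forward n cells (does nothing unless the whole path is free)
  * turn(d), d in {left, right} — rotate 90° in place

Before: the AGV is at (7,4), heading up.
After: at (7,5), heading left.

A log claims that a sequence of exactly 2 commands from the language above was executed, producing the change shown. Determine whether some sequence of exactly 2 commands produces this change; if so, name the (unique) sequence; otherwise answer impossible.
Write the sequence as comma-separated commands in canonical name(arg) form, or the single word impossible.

move(1), turn(left)

key: position moved to (7,5) AND the heading swung to W — translation plus rotation needed
from: at (7,4), heading up
1. move(1) → at (7,5), heading up
2. turn(left) → at (7,5), heading left
uniquely the one of 25 2-step routes that fits.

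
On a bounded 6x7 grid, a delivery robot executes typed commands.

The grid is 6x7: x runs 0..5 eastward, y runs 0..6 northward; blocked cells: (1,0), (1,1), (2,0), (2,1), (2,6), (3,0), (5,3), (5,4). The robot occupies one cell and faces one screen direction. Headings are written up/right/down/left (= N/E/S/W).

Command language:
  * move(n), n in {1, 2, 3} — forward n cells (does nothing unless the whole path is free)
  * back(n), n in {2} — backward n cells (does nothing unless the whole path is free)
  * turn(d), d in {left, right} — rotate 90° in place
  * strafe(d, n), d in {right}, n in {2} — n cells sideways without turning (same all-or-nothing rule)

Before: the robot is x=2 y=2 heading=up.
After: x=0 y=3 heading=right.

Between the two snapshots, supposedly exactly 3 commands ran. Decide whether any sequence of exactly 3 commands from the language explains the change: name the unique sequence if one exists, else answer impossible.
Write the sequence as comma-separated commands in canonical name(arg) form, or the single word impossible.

move(1), turn(right), back(2)

key: position moved to (0,3) AND the heading swung to E — translation plus rotation needed
initial: x=2 y=2 heading=up
[1] after move(1): x=2 y=3 heading=up
[2] after turn(right): x=2 y=3 heading=right
[3] after back(2): x=0 y=3 heading=right
no other 3-command option fits: unique.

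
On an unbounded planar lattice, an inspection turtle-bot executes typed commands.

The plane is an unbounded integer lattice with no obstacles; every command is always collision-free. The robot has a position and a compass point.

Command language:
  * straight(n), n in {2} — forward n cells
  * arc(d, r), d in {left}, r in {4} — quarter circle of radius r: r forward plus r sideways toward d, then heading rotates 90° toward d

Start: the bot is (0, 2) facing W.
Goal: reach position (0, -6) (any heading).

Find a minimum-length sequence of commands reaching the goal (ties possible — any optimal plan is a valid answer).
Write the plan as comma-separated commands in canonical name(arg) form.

arc(left, 4), arc(left, 4)

initial: (0, 2) facing W
1. arc(left, 4) → (-4, -2) facing S
2. arc(left, 4) → (0, -6) facing E
no 1-step plan works, so 2 is optimal.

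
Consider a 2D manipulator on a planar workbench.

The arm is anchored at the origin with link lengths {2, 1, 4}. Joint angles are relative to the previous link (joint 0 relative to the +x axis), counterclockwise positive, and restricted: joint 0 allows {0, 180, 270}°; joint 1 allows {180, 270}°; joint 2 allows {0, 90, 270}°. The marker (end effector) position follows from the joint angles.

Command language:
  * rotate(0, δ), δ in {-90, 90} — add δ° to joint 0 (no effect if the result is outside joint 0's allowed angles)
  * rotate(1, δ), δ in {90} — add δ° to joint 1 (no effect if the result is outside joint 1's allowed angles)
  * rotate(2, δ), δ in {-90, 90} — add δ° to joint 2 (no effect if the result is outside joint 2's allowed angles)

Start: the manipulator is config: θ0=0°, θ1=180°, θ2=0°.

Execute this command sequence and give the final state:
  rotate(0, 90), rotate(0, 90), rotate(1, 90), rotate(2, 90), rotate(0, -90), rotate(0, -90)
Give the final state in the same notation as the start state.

config: θ0=180°, θ1=270°, θ2=90°

t0: config: θ0=0°, θ1=180°, θ2=0°
1. rotate(0, 90) → config: θ0=0°, θ1=180°, θ2=0°
2. rotate(0, 90) → config: θ0=0°, θ1=180°, θ2=0°
3. rotate(1, 90) → config: θ0=0°, θ1=270°, θ2=0°
4. rotate(2, 90) → config: θ0=0°, θ1=270°, θ2=90°
5. rotate(0, -90) → config: θ0=270°, θ1=270°, θ2=90°
6. rotate(0, -90) → config: θ0=180°, θ1=270°, θ2=90°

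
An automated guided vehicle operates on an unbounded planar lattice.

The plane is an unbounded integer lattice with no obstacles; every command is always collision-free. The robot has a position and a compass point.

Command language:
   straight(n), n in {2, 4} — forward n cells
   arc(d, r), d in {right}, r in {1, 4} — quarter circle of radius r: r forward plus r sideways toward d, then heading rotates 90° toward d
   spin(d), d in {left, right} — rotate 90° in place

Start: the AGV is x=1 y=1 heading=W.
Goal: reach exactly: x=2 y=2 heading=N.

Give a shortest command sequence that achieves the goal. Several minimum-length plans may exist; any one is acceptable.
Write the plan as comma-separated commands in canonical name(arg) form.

initial: x=1 y=1 heading=W
1. spin(right) → x=1 y=1 heading=N
2. arc(right, 1) → x=2 y=2 heading=E
3. spin(left) → x=2 y=2 heading=N
nothing shorter than 3 reaches the goal.

spin(right), arc(right, 1), spin(left)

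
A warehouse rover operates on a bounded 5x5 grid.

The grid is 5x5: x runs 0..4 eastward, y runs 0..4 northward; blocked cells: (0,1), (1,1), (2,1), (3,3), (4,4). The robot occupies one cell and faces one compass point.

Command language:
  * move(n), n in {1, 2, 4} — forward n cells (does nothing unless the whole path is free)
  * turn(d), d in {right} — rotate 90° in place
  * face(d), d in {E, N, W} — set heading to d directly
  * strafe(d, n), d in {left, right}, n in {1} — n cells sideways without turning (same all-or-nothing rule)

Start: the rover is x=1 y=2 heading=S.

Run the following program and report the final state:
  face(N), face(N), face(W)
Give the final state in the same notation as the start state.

initial: x=1 y=2 heading=S
step 1 (face(N)): x=1 y=2 heading=N
step 2 (face(N)): x=1 y=2 heading=N
step 3 (face(W)): x=1 y=2 heading=W

x=1 y=2 heading=W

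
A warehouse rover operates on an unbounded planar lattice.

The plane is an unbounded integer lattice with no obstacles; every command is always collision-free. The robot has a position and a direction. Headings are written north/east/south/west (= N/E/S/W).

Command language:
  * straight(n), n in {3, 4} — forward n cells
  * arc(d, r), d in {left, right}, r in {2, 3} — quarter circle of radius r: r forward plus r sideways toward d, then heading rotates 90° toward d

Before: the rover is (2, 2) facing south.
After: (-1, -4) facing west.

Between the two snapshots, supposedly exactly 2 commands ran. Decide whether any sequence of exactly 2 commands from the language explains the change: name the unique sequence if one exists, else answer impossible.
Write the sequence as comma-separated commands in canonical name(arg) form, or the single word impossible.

straight(3), arc(right, 3)

key: position moved to (-1,-4) AND the heading swung to W — translation plus rotation needed
from: (2, 2) facing south
t=1 straight(3) ⇒ (2, -1) facing south
t=2 arc(right, 3) ⇒ (-1, -4) facing west
no rival 2-sequence matches.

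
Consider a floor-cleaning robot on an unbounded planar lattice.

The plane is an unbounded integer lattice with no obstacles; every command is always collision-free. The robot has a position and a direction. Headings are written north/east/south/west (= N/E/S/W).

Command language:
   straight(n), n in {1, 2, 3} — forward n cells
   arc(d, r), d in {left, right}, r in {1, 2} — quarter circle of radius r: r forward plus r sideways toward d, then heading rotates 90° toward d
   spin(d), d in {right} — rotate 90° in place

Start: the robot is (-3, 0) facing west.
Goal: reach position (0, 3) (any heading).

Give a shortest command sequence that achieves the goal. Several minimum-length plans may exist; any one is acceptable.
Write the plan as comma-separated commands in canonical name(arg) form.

arc(right, 1), arc(right, 2), straight(2)

initial: (-3, 0) facing west
[1] after arc(right, 1): (-4, 1) facing north
[2] after arc(right, 2): (-2, 3) facing east
[3] after straight(2): (0, 3) facing east
no 2-step plan works, so 3 is optimal.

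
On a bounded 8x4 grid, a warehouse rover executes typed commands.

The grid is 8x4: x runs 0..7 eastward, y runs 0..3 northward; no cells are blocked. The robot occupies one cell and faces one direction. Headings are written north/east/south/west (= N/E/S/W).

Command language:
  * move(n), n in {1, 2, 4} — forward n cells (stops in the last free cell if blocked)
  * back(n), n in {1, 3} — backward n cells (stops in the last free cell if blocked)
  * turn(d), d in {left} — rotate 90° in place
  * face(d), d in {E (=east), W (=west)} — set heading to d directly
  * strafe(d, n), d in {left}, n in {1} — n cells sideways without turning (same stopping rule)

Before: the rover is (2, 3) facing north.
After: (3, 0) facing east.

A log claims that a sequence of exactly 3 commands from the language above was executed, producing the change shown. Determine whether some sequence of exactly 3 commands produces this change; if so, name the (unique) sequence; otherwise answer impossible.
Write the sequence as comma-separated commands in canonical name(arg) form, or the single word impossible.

key: position moved to (3,0) AND the heading swung to E — translation plus rotation needed
begin: (2, 3) facing north
t=1 back(3) ⇒ (2, 0) facing north
t=2 face(E) ⇒ (2, 0) facing east
t=3 move(1) ⇒ (3, 0) facing east
uniquely the one of 729 3-step routes that fits.

back(3), face(E), move(1)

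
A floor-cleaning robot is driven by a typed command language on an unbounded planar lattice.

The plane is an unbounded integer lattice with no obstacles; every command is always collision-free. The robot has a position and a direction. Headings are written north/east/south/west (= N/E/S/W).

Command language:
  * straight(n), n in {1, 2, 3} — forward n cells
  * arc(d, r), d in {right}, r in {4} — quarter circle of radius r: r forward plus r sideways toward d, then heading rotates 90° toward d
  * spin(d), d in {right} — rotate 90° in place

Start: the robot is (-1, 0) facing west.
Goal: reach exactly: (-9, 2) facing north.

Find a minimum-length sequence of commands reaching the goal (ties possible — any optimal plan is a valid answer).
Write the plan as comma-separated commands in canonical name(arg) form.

straight(3), straight(3), straight(2), spin(right), straight(2)

from: (-1, 0) facing west
1. straight(3) → (-4, 0) facing west
2. straight(3) → (-7, 0) facing west
3. straight(2) → (-9, 0) facing west
4. spin(right) → (-9, 0) facing north
5. straight(2) → (-9, 2) facing north
shorter routes all fall short; 5 is best.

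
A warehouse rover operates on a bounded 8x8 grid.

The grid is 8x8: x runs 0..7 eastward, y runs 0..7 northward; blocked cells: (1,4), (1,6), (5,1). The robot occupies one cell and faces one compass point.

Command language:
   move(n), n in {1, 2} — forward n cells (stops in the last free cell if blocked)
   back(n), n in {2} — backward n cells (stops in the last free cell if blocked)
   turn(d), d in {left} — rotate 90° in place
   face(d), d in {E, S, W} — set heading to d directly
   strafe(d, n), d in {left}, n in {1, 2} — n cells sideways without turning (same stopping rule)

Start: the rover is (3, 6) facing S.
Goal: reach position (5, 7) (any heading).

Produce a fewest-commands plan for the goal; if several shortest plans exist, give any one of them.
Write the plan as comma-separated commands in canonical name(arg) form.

begin: (3, 6) facing S
1. back(2) → (3, 7) facing S
2. strafe(left, 2) → (5, 7) facing S
minimal: 2 command(s), checked below 2.

back(2), strafe(left, 2)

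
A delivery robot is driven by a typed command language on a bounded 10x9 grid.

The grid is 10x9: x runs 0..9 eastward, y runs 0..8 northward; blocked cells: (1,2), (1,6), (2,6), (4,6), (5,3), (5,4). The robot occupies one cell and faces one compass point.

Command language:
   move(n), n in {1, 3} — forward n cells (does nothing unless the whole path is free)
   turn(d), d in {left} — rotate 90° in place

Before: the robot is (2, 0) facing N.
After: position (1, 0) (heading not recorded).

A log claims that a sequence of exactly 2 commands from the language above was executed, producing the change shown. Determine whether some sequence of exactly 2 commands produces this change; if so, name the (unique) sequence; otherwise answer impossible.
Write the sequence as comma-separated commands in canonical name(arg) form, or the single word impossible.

turn(left), move(1)

key: order matters: swapping turn(left) and move(1) lands elsewhere
initial: (2, 0) facing N
[1] after turn(left): (2, 0) facing W
[2] after move(1): (1, 0) facing W
no other 2-command option fits: unique.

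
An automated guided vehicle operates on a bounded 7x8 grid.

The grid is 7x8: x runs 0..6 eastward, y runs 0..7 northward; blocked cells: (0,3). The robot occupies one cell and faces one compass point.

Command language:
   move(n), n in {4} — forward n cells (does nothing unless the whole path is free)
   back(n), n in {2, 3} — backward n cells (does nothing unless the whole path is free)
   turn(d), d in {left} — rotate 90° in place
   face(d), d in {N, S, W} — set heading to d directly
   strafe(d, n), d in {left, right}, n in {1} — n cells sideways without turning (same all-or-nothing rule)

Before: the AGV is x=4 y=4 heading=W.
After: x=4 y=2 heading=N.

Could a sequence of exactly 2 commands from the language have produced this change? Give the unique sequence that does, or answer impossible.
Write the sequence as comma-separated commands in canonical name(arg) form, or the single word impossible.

key: position moved to (4,2) AND the heading swung to N — translation plus rotation needed
t0: x=4 y=4 heading=W
step 1 (face(N)): x=4 y=4 heading=N
step 2 (back(2)): x=4 y=2 heading=N
uniquely the one of 81 2-step routes that fits.

face(N), back(2)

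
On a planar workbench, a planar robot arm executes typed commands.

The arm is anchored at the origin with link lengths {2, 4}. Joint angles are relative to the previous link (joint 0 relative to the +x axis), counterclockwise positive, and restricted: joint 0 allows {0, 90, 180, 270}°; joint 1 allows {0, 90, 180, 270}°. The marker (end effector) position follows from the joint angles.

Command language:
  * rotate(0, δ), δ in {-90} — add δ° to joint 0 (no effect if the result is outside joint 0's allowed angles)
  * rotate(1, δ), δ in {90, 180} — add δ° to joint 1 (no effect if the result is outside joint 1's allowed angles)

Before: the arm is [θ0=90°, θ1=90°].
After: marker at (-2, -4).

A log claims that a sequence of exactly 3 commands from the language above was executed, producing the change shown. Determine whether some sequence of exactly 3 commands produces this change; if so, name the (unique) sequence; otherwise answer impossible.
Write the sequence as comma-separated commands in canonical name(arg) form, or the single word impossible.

rotate(0, -90), rotate(0, -90), rotate(0, -90)

begin: [θ0=90°, θ1=90°]
t=1 rotate(0, -90) ⇒ [θ0=0°, θ1=90°]
t=2 rotate(0, -90) ⇒ [θ0=270°, θ1=90°]
t=3 rotate(0, -90) ⇒ [θ0=180°, θ1=90°]
no rival 3-sequence matches.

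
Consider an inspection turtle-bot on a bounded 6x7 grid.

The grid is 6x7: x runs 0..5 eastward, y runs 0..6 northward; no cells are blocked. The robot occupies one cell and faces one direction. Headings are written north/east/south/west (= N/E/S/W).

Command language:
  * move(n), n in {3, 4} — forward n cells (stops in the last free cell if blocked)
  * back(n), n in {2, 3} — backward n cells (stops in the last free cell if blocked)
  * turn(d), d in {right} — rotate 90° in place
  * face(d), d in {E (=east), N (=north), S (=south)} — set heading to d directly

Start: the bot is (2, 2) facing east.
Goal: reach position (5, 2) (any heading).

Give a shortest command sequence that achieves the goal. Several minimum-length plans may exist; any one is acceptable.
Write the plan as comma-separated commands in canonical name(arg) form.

start: (2, 2) facing east
t=1 move(4) ⇒ (5, 2) facing east
no 0-step plan works, so 1 is optimal.

move(4)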